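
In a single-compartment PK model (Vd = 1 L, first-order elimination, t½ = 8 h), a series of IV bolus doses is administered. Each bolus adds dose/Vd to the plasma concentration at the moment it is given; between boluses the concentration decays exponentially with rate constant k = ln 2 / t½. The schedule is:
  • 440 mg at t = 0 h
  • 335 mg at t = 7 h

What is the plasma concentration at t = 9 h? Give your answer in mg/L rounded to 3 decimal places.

483.441 mg/L

k = ln 2 / 8 = 0.08664 per h
Dose 1 (440 mg at t=0 h): 440·exp(−0.08664·9) = 201.741 mg/L
Dose 2 (335 mg at t=7 h): 335·exp(−0.08664·2) = 281.700 mg/L
C(9) = 201.741 + 281.700 = 483.441 mg/L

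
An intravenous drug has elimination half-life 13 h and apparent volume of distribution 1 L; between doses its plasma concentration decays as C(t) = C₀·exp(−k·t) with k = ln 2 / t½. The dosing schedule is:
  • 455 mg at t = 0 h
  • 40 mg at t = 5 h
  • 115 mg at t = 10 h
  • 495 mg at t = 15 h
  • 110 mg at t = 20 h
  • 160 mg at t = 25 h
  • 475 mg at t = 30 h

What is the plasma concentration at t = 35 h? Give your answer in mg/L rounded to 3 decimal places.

786.360 mg/L

k = ln 2 / 13 = 0.05332 per h
Dose 1 (455 mg at t=0 h): 455·exp(−0.05332·35) = 70.396 mg/L
Dose 2 (40 mg at t=5 h): 40·exp(−0.05332·30) = 8.079 mg/L
Dose 3 (115 mg at t=10 h): 115·exp(−0.05332·25) = 30.325 mg/L
Dose 4 (495 mg at t=15 h): 495·exp(−0.05332·20) = 170.405 mg/L
Dose 5 (110 mg at t=20 h): 110·exp(−0.05332·15) = 49.437 mg/L
Dose 6 (160 mg at t=25 h): 160·exp(−0.05332·10) = 93.877 mg/L
Dose 7 (475 mg at t=30 h): 475·exp(−0.05332·5) = 363.842 mg/L
C(35) = 70.396 + 8.079 + 30.325 + 170.405 + 49.437 + 93.877 + 363.842 = 786.360 mg/L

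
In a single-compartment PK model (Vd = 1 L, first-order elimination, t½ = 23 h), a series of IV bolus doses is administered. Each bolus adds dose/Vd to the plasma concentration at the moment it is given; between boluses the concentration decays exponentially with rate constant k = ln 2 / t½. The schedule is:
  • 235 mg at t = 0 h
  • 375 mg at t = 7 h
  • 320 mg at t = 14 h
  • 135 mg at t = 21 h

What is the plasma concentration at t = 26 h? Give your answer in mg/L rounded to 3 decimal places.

657.870 mg/L

k = ln 2 / 23 = 0.03014 per h
Dose 1 (235 mg at t=0 h): 235·exp(−0.03014·26) = 107.343 mg/L
Dose 2 (375 mg at t=7 h): 375·exp(−0.03014·19) = 211.521 mg/L
Dose 3 (320 mg at t=14 h): 320·exp(−0.03014·12) = 222.890 mg/L
Dose 4 (135 mg at t=21 h): 135·exp(−0.03014·5) = 116.116 mg/L
C(26) = 107.343 + 211.521 + 222.890 + 116.116 = 657.870 mg/L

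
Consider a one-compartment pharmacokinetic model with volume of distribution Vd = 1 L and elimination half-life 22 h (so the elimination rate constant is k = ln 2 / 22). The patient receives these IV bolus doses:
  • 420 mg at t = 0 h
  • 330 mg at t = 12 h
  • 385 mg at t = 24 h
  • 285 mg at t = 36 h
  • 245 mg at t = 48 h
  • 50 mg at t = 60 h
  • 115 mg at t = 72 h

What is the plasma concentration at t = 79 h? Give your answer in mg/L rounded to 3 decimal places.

k = ln 2 / 22 = 0.03151 per h
Dose 1 (420 mg at t=0 h): 420·exp(−0.03151·79) = 34.856 mg/L
Dose 2 (330 mg at t=12 h): 330·exp(−0.03151·67) = 39.971 mg/L
Dose 3 (385 mg at t=24 h): 385·exp(−0.03151·55) = 68.059 mg/L
Dose 4 (285 mg at t=36 h): 285·exp(−0.03151·43) = 73.531 mg/L
Dose 5 (245 mg at t=48 h): 245·exp(−0.03151·31) = 92.254 mg/L
Dose 6 (50 mg at t=60 h): 50·exp(−0.03151·19) = 27.478 mg/L
Dose 7 (115 mg at t=72 h): 115·exp(−0.03151·7) = 92.239 mg/L
C(79) = 34.856 + 39.971 + 68.059 + 73.531 + 92.254 + 27.478 + 92.239 = 428.388 mg/L

428.388 mg/L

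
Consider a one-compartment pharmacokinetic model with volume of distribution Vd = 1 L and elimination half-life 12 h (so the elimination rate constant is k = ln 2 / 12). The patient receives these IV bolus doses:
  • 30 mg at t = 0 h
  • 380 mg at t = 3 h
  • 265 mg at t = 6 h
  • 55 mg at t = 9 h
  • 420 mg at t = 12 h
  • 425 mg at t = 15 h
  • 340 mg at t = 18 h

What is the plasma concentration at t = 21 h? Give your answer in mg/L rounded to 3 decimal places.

1118.347 mg/L

k = ln 2 / 12 = 0.05776 per h
Dose 1 (30 mg at t=0 h): 30·exp(−0.05776·21) = 8.919 mg/L
Dose 2 (380 mg at t=3 h): 380·exp(−0.05776·18) = 134.350 mg/L
Dose 3 (265 mg at t=6 h): 265·exp(−0.05776·15) = 111.419 mg/L
Dose 4 (55 mg at t=9 h): 55·exp(−0.05776·12) = 27.500 mg/L
Dose 5 (420 mg at t=12 h): 420·exp(−0.05776·9) = 249.733 mg/L
Dose 6 (425 mg at t=15 h): 425·exp(−0.05776·6) = 300.520 mg/L
Dose 7 (340 mg at t=18 h): 340·exp(−0.05776·3) = 285.905 mg/L
C(21) = 8.919 + 134.350 + 111.419 + 27.500 + 249.733 + 300.520 + 285.905 = 1118.347 mg/L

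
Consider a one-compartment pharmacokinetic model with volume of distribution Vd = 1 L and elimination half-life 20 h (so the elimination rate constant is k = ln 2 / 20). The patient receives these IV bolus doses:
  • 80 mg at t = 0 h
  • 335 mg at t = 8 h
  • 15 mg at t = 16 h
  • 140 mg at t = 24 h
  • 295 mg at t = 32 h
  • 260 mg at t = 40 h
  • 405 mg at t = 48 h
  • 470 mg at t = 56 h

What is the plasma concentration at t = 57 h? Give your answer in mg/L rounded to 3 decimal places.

k = ln 2 / 20 = 0.03466 per h
Dose 1 (80 mg at t=0 h): 80·exp(−0.03466·57) = 11.096 mg/L
Dose 2 (335 mg at t=8 h): 335·exp(−0.03466·49) = 61.309 mg/L
Dose 3 (15 mg at t=16 h): 15·exp(−0.03466·41) = 3.622 mg/L
Dose 4 (140 mg at t=24 h): 140·exp(−0.03466·33) = 44.610 mg/L
Dose 5 (295 mg at t=32 h): 295·exp(−0.03466·25) = 124.032 mg/L
Dose 6 (260 mg at t=40 h): 260·exp(−0.03466·17) = 144.244 mg/L
Dose 7 (405 mg at t=48 h): 405·exp(−0.03466·9) = 296.477 mg/L
Dose 8 (470 mg at t=56 h): 470·exp(−0.03466·1) = 453.990 mg/L
C(57) = 11.096 + 61.309 + 3.622 + 44.610 + 124.032 + 144.244 + 296.477 + 453.990 = 1139.380 mg/L

1139.380 mg/L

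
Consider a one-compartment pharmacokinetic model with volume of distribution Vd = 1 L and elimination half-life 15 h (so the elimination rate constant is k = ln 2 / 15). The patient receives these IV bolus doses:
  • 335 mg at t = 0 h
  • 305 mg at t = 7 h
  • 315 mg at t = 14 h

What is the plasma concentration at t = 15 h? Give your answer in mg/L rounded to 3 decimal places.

k = ln 2 / 15 = 0.04621 per h
Dose 1 (335 mg at t=0 h): 335·exp(−0.04621·15) = 167.500 mg/L
Dose 2 (305 mg at t=7 h): 305·exp(−0.04621·8) = 210.742 mg/L
Dose 3 (315 mg at t=14 h): 315·exp(−0.04621·1) = 300.775 mg/L
C(15) = 167.500 + 210.742 + 300.775 = 679.017 mg/L

679.017 mg/L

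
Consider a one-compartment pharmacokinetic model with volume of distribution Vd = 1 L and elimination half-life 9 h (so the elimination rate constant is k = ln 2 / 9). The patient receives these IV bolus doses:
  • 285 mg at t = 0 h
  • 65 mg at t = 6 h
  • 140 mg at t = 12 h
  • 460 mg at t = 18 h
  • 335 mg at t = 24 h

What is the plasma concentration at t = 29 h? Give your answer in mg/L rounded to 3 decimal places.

k = ln 2 / 9 = 0.07702 per h
Dose 1 (285 mg at t=0 h): 285·exp(−0.07702·29) = 30.539 mg/L
Dose 2 (65 mg at t=6 h): 65·exp(−0.07702·23) = 11.056 mg/L
Dose 3 (140 mg at t=12 h): 140·exp(−0.07702·17) = 37.802 mg/L
Dose 4 (460 mg at t=18 h): 460·exp(−0.07702·11) = 197.166 mg/L
Dose 5 (335 mg at t=24 h): 335·exp(−0.07702·5) = 227.932 mg/L
C(29) = 30.539 + 11.056 + 37.802 + 197.166 + 227.932 = 504.496 mg/L

504.496 mg/L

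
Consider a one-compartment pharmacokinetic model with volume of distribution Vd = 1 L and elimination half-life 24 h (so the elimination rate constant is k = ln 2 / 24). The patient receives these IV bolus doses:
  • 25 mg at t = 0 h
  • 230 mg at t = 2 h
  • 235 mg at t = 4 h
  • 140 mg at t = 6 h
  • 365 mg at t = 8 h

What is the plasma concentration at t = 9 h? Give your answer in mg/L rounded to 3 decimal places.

893.569 mg/L

k = ln 2 / 24 = 0.02888 per h
Dose 1 (25 mg at t=0 h): 25·exp(−0.02888·9) = 19.278 mg/L
Dose 2 (230 mg at t=2 h): 230·exp(−0.02888·7) = 187.900 mg/L
Dose 3 (235 mg at t=4 h): 235·exp(−0.02888·5) = 203.401 mg/L
Dose 4 (140 mg at t=6 h): 140·exp(−0.02888·3) = 128.381 mg/L
Dose 5 (365 mg at t=8 h): 365·exp(−0.02888·1) = 354.609 mg/L
C(9) = 19.278 + 187.900 + 203.401 + 128.381 + 354.609 = 893.569 mg/L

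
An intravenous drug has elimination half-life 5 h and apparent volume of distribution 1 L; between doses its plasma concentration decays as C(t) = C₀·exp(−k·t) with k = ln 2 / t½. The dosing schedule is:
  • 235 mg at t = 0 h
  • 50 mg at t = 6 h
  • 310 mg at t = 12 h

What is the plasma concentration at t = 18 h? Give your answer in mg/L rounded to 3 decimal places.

k = ln 2 / 5 = 0.13863 per h
Dose 1 (235 mg at t=0 h): 235·exp(−0.13863·18) = 19.380 mg/L
Dose 2 (50 mg at t=6 h): 50·exp(−0.13863·12) = 9.473 mg/L
Dose 3 (310 mg at t=12 h): 310·exp(−0.13863·6) = 134.935 mg/L
C(18) = 19.380 + 9.473 + 134.935 = 163.789 mg/L

163.789 mg/L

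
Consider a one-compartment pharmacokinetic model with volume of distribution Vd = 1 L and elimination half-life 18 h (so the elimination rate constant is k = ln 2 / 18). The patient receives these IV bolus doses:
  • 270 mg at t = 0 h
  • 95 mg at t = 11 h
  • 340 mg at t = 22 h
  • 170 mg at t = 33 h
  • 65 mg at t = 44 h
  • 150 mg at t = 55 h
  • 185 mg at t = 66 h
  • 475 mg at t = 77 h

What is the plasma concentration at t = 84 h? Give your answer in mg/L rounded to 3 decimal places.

589.726 mg/L

k = ln 2 / 18 = 0.03851 per h
Dose 1 (270 mg at t=0 h): 270·exp(−0.03851·84) = 10.631 mg/L
Dose 2 (95 mg at t=11 h): 95·exp(−0.03851·73) = 5.713 mg/L
Dose 3 (340 mg at t=22 h): 340·exp(−0.03851·62) = 31.232 mg/L
Dose 4 (170 mg at t=33 h): 170·exp(−0.03851·51) = 23.852 mg/L
Dose 5 (65 mg at t=44 h): 65·exp(−0.03851·40) = 13.930 mg/L
Dose 6 (150 mg at t=55 h): 150·exp(−0.03851·29) = 49.102 mg/L
Dose 7 (185 mg at t=66 h): 185·exp(−0.03851·18) = 92.500 mg/L
Dose 8 (475 mg at t=77 h): 475·exp(−0.03851·7) = 362.766 mg/L
C(84) = 10.631 + 5.713 + 31.232 + 23.852 + 13.930 + 49.102 + 92.500 + 362.766 = 589.726 mg/L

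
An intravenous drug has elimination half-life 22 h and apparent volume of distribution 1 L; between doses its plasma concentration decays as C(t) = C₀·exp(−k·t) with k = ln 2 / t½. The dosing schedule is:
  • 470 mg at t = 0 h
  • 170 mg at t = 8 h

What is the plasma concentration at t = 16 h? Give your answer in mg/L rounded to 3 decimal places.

416.026 mg/L

k = ln 2 / 22 = 0.03151 per h
Dose 1 (470 mg at t=0 h): 470·exp(−0.03151·16) = 283.901 mg/L
Dose 2 (170 mg at t=8 h): 170·exp(−0.03151·8) = 132.125 mg/L
C(16) = 283.901 + 132.125 = 416.026 mg/L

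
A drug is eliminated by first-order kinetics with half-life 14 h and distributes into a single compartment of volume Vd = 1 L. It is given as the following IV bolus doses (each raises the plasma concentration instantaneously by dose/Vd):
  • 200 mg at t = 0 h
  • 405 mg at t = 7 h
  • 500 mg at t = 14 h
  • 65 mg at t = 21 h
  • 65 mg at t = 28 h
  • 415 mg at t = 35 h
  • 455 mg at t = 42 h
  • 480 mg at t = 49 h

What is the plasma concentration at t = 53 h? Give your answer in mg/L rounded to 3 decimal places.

k = ln 2 / 14 = 0.04951 per h
Dose 1 (200 mg at t=0 h): 200·exp(−0.04951·53) = 14.502 mg/L
Dose 2 (405 mg at t=7 h): 405·exp(−0.04951·46) = 41.529 mg/L
Dose 3 (500 mg at t=14 h): 500·exp(−0.04951·39) = 72.508 mg/L
Dose 4 (65 mg at t=21 h): 65·exp(−0.04951·32) = 13.330 mg/L
Dose 5 (65 mg at t=28 h): 65·exp(−0.04951·25) = 18.852 mg/L
Dose 6 (415 mg at t=35 h): 415·exp(−0.04951·18) = 170.220 mg/L
Dose 7 (455 mg at t=42 h): 455·exp(−0.04951·11) = 263.929 mg/L
Dose 8 (480 mg at t=49 h): 480·exp(−0.04951·4) = 393.761 mg/L
C(53) = 14.502 + 41.529 + 72.508 + 13.330 + 18.852 + 170.220 + 263.929 + 393.761 = 988.632 mg/L

988.632 mg/L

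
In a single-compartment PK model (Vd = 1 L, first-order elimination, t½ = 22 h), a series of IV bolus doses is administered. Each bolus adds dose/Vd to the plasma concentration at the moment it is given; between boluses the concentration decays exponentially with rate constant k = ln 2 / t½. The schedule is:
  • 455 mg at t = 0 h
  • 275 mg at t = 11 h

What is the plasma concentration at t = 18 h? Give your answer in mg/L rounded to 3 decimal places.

k = ln 2 / 22 = 0.03151 per h
Dose 1 (455 mg at t=0 h): 455·exp(−0.03151·18) = 258.056 mg/L
Dose 2 (275 mg at t=11 h): 275·exp(−0.03151·7) = 220.572 mg/L
C(18) = 258.056 + 220.572 = 478.628 mg/L

478.628 mg/L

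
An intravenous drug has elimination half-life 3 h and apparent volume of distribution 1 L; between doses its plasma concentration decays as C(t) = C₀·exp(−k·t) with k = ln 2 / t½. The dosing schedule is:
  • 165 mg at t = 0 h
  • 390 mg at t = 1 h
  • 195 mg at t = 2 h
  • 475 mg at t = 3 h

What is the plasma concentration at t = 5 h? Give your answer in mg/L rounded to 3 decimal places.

603.475 mg/L

k = ln 2 / 3 = 0.23105 per h
Dose 1 (165 mg at t=0 h): 165·exp(−0.23105·5) = 51.972 mg/L
Dose 2 (390 mg at t=1 h): 390·exp(−0.23105·4) = 154.772 mg/L
Dose 3 (195 mg at t=2 h): 195·exp(−0.23105·3) = 97.500 mg/L
Dose 4 (475 mg at t=3 h): 475·exp(−0.23105·2) = 299.231 mg/L
C(5) = 51.972 + 154.772 + 97.500 + 299.231 = 603.475 mg/L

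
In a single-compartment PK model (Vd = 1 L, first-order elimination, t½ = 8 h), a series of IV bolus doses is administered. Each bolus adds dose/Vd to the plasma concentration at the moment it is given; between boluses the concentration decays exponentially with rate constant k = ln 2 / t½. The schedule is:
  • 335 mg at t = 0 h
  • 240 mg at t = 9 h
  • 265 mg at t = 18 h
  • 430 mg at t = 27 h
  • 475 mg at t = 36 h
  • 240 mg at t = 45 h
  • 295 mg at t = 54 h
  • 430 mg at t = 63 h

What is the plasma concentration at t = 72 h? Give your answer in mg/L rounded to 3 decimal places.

316.149 mg/L

k = ln 2 / 8 = 0.08664 per h
Dose 1 (335 mg at t=0 h): 335·exp(−0.08664·72) = 0.654 mg/L
Dose 2 (240 mg at t=9 h): 240·exp(−0.08664·63) = 1.022 mg/L
Dose 3 (265 mg at t=18 h): 265·exp(−0.08664·54) = 2.462 mg/L
Dose 4 (430 mg at t=27 h): 430·exp(−0.08664·45) = 8.713 mg/L
Dose 5 (475 mg at t=36 h): 475·exp(−0.08664·36) = 20.992 mg/L
Dose 6 (240 mg at t=45 h): 240·exp(−0.08664·27) = 23.133 mg/L
Dose 7 (295 mg at t=54 h): 295·exp(−0.08664·18) = 62.016 mg/L
Dose 8 (430 mg at t=63 h): 430·exp(−0.08664·9) = 197.156 mg/L
C(72) = 0.654 + 1.022 + 2.462 + 8.713 + 20.992 + 23.133 + 62.016 + 197.156 = 316.149 mg/L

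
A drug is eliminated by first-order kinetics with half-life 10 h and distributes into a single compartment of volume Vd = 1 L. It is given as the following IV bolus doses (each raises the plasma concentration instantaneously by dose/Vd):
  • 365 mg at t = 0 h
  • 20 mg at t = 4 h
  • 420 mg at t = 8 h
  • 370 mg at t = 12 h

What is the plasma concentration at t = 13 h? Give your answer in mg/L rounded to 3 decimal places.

801.161 mg/L

k = ln 2 / 10 = 0.06931 per h
Dose 1 (365 mg at t=0 h): 365·exp(−0.06931·13) = 148.236 mg/L
Dose 2 (20 mg at t=4 h): 20·exp(−0.06931·9) = 10.718 mg/L
Dose 3 (420 mg at t=8 h): 420·exp(−0.06931·5) = 296.985 mg/L
Dose 4 (370 mg at t=12 h): 370·exp(−0.06931·1) = 345.222 mg/L
C(13) = 148.236 + 10.718 + 296.985 + 345.222 = 801.161 mg/L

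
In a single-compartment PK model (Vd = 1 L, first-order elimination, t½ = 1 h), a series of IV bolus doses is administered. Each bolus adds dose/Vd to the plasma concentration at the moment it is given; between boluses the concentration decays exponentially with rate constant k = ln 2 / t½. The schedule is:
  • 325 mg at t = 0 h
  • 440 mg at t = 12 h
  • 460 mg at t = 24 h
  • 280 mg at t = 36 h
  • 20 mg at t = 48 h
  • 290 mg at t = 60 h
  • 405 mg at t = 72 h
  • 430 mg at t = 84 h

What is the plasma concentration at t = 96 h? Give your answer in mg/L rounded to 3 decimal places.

k = ln 2 / 1 = 0.69315 per h
Dose 1 (325 mg at t=0 h): 325·exp(−0.69315·96) = 0.000 mg/L
Dose 2 (440 mg at t=12 h): 440·exp(−0.69315·84) = 0.000 mg/L
Dose 3 (460 mg at t=24 h): 460·exp(−0.69315·72) = 0.000 mg/L
Dose 4 (280 mg at t=36 h): 280·exp(−0.69315·60) = 0.000 mg/L
Dose 5 (20 mg at t=48 h): 20·exp(−0.69315·48) = 0.000 mg/L
Dose 6 (290 mg at t=60 h): 290·exp(−0.69315·36) = 0.000 mg/L
Dose 7 (405 mg at t=72 h): 405·exp(−0.69315·24) = 0.000 mg/L
Dose 8 (430 mg at t=84 h): 430·exp(−0.69315·12) = 0.105 mg/L
C(96) = 0.000 + 0.000 + 0.000 + 0.000 + 0.000 + 0.000 + 0.000 + 0.105 = 0.105 mg/L

0.105 mg/L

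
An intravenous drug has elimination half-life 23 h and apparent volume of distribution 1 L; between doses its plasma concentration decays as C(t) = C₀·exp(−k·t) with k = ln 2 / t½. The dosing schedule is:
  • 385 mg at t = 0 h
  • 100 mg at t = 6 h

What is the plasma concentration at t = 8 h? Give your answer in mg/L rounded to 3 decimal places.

396.671 mg/L

k = ln 2 / 23 = 0.03014 per h
Dose 1 (385 mg at t=0 h): 385·exp(−0.03014·8) = 302.520 mg/L
Dose 2 (100 mg at t=6 h): 100·exp(−0.03014·2) = 94.151 mg/L
C(8) = 302.520 + 94.151 = 396.671 mg/L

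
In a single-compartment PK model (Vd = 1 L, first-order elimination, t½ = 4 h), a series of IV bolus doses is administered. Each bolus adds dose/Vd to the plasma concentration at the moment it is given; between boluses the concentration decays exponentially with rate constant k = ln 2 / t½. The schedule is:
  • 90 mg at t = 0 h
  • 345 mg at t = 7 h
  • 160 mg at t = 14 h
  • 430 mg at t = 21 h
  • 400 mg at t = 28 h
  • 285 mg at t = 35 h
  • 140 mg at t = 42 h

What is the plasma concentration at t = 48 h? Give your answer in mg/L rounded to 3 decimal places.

96.697 mg/L

k = ln 2 / 4 = 0.17329 per h
Dose 1 (90 mg at t=0 h): 90·exp(−0.17329·48) = 0.022 mg/L
Dose 2 (345 mg at t=7 h): 345·exp(−0.17329·41) = 0.283 mg/L
Dose 3 (160 mg at t=14 h): 160·exp(−0.17329·34) = 0.442 mg/L
Dose 4 (430 mg at t=21 h): 430·exp(−0.17329·27) = 3.995 mg/L
Dose 5 (400 mg at t=28 h): 400·exp(−0.17329·20) = 12.500 mg/L
Dose 6 (285 mg at t=35 h): 285·exp(−0.17329·13) = 29.957 mg/L
Dose 7 (140 mg at t=42 h): 140·exp(−0.17329·6) = 49.497 mg/L
C(48) = 0.022 + 0.283 + 0.442 + 3.995 + 12.500 + 29.957 + 49.497 = 96.697 mg/L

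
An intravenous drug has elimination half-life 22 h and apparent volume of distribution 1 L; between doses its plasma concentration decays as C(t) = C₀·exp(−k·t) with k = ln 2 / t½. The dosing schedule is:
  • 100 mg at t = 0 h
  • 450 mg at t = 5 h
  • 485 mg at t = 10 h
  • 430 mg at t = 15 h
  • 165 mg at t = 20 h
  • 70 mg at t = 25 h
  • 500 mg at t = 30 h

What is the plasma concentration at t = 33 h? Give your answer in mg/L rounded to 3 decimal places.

1319.312 mg/L

k = ln 2 / 22 = 0.03151 per h
Dose 1 (100 mg at t=0 h): 100·exp(−0.03151·33) = 35.355 mg/L
Dose 2 (450 mg at t=5 h): 450·exp(−0.03151·28) = 186.244 mg/L
Dose 3 (485 mg at t=10 h): 485·exp(−0.03151·23) = 234.979 mg/L
Dose 4 (430 mg at t=15 h): 430·exp(−0.03151·18) = 243.877 mg/L
Dose 5 (165 mg at t=20 h): 165·exp(−0.03151·13) = 109.548 mg/L
Dose 6 (70 mg at t=25 h): 70·exp(−0.03151·8) = 54.404 mg/L
Dose 7 (500 mg at t=30 h): 500·exp(−0.03151·3) = 454.905 mg/L
C(33) = 35.355 + 186.244 + 234.979 + 243.877 + 109.548 + 54.404 + 454.905 = 1319.312 mg/L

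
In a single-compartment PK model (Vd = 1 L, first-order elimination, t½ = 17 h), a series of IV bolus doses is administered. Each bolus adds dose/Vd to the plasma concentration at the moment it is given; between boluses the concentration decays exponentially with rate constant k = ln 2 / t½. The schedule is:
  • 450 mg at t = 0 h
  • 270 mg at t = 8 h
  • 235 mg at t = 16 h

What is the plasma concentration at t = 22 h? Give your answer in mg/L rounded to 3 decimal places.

520.071 mg/L

k = ln 2 / 17 = 0.04077 per h
Dose 1 (450 mg at t=0 h): 450·exp(−0.04077·22) = 183.503 mg/L
Dose 2 (270 mg at t=8 h): 270·exp(−0.04077·14) = 152.566 mg/L
Dose 3 (235 mg at t=16 h): 235·exp(−0.04077·6) = 184.002 mg/L
C(22) = 183.503 + 152.566 + 184.002 = 520.071 mg/L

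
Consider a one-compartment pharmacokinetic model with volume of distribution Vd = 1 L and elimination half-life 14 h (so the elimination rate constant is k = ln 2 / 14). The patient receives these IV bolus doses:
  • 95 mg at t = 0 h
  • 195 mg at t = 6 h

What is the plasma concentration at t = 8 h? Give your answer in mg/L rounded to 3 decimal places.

k = ln 2 / 14 = 0.04951 per h
Dose 1 (95 mg at t=0 h): 95·exp(−0.04951·8) = 63.930 mg/L
Dose 2 (195 mg at t=6 h): 195·exp(−0.04951·2) = 176.616 mg/L
C(8) = 63.930 + 176.616 = 240.546 mg/L

240.546 mg/L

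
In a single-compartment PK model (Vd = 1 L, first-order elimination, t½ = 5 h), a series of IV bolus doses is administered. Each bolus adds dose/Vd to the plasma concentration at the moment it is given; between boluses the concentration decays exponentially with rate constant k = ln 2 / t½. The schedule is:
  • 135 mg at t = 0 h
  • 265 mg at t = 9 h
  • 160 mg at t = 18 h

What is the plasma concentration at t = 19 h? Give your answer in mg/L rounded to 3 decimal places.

215.230 mg/L

k = ln 2 / 5 = 0.13863 per h
Dose 1 (135 mg at t=0 h): 135·exp(−0.13863·19) = 9.692 mg/L
Dose 2 (265 mg at t=9 h): 265·exp(−0.13863·10) = 66.250 mg/L
Dose 3 (160 mg at t=18 h): 160·exp(−0.13863·1) = 139.288 mg/L
C(19) = 9.692 + 66.250 + 139.288 = 215.230 mg/L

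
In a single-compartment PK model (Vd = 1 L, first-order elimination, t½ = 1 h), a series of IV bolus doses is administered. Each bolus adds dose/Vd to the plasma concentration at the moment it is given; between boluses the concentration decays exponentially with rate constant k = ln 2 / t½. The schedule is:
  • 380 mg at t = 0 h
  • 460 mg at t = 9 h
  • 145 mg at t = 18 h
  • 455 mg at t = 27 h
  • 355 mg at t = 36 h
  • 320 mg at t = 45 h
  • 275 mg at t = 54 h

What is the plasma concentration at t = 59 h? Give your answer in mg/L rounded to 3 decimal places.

8.613 mg/L

k = ln 2 / 1 = 0.69315 per h
Dose 1 (380 mg at t=0 h): 380·exp(−0.69315·59) = 0.000 mg/L
Dose 2 (460 mg at t=9 h): 460·exp(−0.69315·50) = 0.000 mg/L
Dose 3 (145 mg at t=18 h): 145·exp(−0.69315·41) = 0.000 mg/L
Dose 4 (455 mg at t=27 h): 455·exp(−0.69315·32) = 0.000 mg/L
Dose 5 (355 mg at t=36 h): 355·exp(−0.69315·23) = 0.000 mg/L
Dose 6 (320 mg at t=45 h): 320·exp(−0.69315·14) = 0.020 mg/L
Dose 7 (275 mg at t=54 h): 275·exp(−0.69315·5) = 8.594 mg/L
C(59) = 0.000 + 0.000 + 0.000 + 0.000 + 0.000 + 0.020 + 8.594 = 8.613 mg/L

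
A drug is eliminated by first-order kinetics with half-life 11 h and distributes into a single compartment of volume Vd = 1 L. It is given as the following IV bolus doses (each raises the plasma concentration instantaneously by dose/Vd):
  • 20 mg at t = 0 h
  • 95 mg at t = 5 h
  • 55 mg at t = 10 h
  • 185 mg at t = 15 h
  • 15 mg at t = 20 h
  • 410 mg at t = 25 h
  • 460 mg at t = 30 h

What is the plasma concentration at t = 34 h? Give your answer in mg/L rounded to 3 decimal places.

k = ln 2 / 11 = 0.06301 per h
Dose 1 (20 mg at t=0 h): 20·exp(−0.06301·34) = 2.347 mg/L
Dose 2 (95 mg at t=5 h): 95·exp(−0.06301·29) = 15.279 mg/L
Dose 3 (55 mg at t=10 h): 55·exp(−0.06301·24) = 12.122 mg/L
Dose 4 (185 mg at t=15 h): 185·exp(−0.06301·19) = 55.874 mg/L
Dose 5 (15 mg at t=20 h): 15·exp(−0.06301·14) = 6.208 mg/L
Dose 6 (410 mg at t=25 h): 410·exp(−0.06301·9) = 232.534 mg/L
Dose 7 (460 mg at t=30 h): 460·exp(−0.06301·4) = 357.513 mg/L
C(34) = 2.347 + 15.279 + 12.122 + 55.874 + 6.208 + 232.534 + 357.513 = 681.878 mg/L

681.878 mg/L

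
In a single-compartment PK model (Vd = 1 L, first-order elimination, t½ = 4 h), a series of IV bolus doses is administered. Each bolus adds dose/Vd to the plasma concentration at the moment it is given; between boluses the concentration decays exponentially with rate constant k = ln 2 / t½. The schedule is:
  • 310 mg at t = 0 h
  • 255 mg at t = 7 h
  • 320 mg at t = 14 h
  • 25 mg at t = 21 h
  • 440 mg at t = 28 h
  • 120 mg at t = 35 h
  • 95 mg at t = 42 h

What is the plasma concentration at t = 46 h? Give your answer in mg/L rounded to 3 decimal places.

86.765 mg/L

k = ln 2 / 4 = 0.17329 per h
Dose 1 (310 mg at t=0 h): 310·exp(−0.17329·46) = 0.107 mg/L
Dose 2 (255 mg at t=7 h): 255·exp(−0.17329·39) = 0.296 mg/L
Dose 3 (320 mg at t=14 h): 320·exp(−0.17329·32) = 1.250 mg/L
Dose 4 (25 mg at t=21 h): 25·exp(−0.17329·25) = 0.328 mg/L
Dose 5 (440 mg at t=28 h): 440·exp(−0.17329·18) = 19.445 mg/L
Dose 6 (120 mg at t=35 h): 120·exp(−0.17329·11) = 17.838 mg/L
Dose 7 (95 mg at t=42 h): 95·exp(−0.17329·4) = 47.500 mg/L
C(46) = 0.107 + 0.296 + 1.250 + 0.328 + 19.445 + 17.838 + 47.500 = 86.765 mg/L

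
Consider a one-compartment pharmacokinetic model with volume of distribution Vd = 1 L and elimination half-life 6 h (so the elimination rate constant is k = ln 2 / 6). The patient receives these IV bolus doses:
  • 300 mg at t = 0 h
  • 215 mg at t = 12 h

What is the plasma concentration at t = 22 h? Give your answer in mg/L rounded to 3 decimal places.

91.344 mg/L

k = ln 2 / 6 = 0.11552 per h
Dose 1 (300 mg at t=0 h): 300·exp(−0.11552·22) = 23.624 mg/L
Dose 2 (215 mg at t=12 h): 215·exp(−0.11552·10) = 67.721 mg/L
C(22) = 23.624 + 67.721 = 91.344 mg/L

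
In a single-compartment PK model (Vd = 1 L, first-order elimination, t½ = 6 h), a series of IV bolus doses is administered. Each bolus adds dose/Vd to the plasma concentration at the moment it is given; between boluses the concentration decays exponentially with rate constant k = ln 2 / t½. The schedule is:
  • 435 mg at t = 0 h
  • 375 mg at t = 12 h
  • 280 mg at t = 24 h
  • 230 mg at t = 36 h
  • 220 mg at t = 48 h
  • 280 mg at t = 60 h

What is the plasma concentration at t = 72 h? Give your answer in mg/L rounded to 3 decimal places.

k = ln 2 / 6 = 0.11552 per h
Dose 1 (435 mg at t=0 h): 435·exp(−0.11552·72) = 0.106 mg/L
Dose 2 (375 mg at t=12 h): 375·exp(−0.11552·60) = 0.366 mg/L
Dose 3 (280 mg at t=24 h): 280·exp(−0.11552·48) = 1.094 mg/L
Dose 4 (230 mg at t=36 h): 230·exp(−0.11552·36) = 3.594 mg/L
Dose 5 (220 mg at t=48 h): 220·exp(−0.11552·24) = 13.750 mg/L
Dose 6 (280 mg at t=60 h): 280·exp(−0.11552·12) = 70.000 mg/L
C(72) = 0.106 + 0.366 + 1.094 + 3.594 + 13.750 + 70.000 = 88.910 mg/L

88.910 mg/L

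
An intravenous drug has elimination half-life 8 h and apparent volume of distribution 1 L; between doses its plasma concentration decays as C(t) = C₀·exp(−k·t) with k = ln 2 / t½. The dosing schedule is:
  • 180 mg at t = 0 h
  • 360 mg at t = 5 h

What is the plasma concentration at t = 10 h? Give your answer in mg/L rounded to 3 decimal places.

k = ln 2 / 8 = 0.08664 per h
Dose 1 (180 mg at t=0 h): 180·exp(−0.08664·10) = 75.681 mg/L
Dose 2 (360 mg at t=5 h): 360·exp(−0.08664·5) = 233.431 mg/L
C(10) = 75.681 + 233.431 = 309.112 mg/L

309.112 mg/L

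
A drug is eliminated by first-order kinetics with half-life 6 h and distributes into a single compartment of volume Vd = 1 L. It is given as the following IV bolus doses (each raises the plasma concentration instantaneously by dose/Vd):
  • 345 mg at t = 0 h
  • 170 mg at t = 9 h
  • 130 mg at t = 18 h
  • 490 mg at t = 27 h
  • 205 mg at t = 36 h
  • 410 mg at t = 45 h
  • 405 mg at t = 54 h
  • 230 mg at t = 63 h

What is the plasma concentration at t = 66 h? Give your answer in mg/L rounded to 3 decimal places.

312.855 mg/L

k = ln 2 / 6 = 0.11552 per h
Dose 1 (345 mg at t=0 h): 345·exp(−0.11552·66) = 0.168 mg/L
Dose 2 (170 mg at t=9 h): 170·exp(−0.11552·57) = 0.235 mg/L
Dose 3 (130 mg at t=18 h): 130·exp(−0.11552·48) = 0.508 mg/L
Dose 4 (490 mg at t=27 h): 490·exp(−0.11552·39) = 5.414 mg/L
Dose 5 (205 mg at t=36 h): 205·exp(−0.11552·30) = 6.406 mg/L
Dose 6 (410 mg at t=45 h): 410·exp(−0.11552·21) = 36.239 mg/L
Dose 7 (405 mg at t=54 h): 405·exp(−0.11552·12) = 101.250 mg/L
Dose 8 (230 mg at t=63 h): 230·exp(−0.11552·3) = 162.635 mg/L
C(66) = 0.168 + 0.235 + 0.508 + 5.414 + 6.406 + 36.239 + 101.250 + 162.635 = 312.855 mg/L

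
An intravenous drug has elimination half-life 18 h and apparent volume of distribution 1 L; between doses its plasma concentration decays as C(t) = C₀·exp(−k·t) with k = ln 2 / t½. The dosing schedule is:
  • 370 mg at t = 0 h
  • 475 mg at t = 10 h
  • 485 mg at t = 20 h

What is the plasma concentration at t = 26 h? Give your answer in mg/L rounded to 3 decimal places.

777.409 mg/L

k = ln 2 / 18 = 0.03851 per h
Dose 1 (370 mg at t=0 h): 370·exp(−0.03851·26) = 135.950 mg/L
Dose 2 (475 mg at t=10 h): 475·exp(−0.03851·16) = 256.514 mg/L
Dose 3 (485 mg at t=20 h): 485·exp(−0.03851·6) = 384.945 mg/L
C(26) = 135.950 + 256.514 + 384.945 = 777.409 mg/L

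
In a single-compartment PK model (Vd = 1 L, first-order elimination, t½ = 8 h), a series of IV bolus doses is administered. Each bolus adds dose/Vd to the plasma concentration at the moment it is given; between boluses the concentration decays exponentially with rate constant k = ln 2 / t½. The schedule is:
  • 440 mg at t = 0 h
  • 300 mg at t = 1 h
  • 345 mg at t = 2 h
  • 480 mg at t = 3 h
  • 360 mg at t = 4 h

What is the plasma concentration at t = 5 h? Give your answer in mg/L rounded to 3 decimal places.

k = ln 2 / 8 = 0.08664 per h
Dose 1 (440 mg at t=0 h): 440·exp(−0.08664·5) = 285.305 mg/L
Dose 2 (300 mg at t=1 h): 300·exp(−0.08664·4) = 212.132 mg/L
Dose 3 (345 mg at t=2 h): 345·exp(−0.08664·3) = 266.031 mg/L
Dose 4 (480 mg at t=3 h): 480·exp(−0.08664·2) = 403.630 mg/L
Dose 5 (360 mg at t=4 h): 360·exp(−0.08664·1) = 330.121 mg/L
C(5) = 285.305 + 212.132 + 266.031 + 403.630 + 330.121 = 1497.220 mg/L

1497.220 mg/L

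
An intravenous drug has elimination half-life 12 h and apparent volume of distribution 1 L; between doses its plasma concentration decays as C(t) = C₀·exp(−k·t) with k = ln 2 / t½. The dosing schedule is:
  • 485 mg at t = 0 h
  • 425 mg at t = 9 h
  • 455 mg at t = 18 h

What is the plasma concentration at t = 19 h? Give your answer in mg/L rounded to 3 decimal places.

k = ln 2 / 12 = 0.05776 per h
Dose 1 (485 mg at t=0 h): 485·exp(−0.05776·19) = 161.849 mg/L
Dose 2 (425 mg at t=9 h): 425·exp(−0.05776·10) = 238.523 mg/L
Dose 3 (455 mg at t=18 h): 455·exp(−0.05776·1) = 429.463 mg/L
C(19) = 161.849 + 238.523 + 429.463 = 829.835 mg/L

829.835 mg/L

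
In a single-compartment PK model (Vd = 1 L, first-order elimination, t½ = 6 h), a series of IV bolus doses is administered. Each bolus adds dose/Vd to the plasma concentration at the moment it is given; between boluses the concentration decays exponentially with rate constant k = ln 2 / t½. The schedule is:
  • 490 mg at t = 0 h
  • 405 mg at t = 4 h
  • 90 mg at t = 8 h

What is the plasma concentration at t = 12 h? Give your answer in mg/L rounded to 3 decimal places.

k = ln 2 / 6 = 0.11552 per h
Dose 1 (490 mg at t=0 h): 490·exp(−0.11552·12) = 122.500 mg/L
Dose 2 (405 mg at t=4 h): 405·exp(−0.11552·8) = 160.724 mg/L
Dose 3 (90 mg at t=8 h): 90·exp(−0.11552·4) = 56.696 mg/L
C(12) = 122.500 + 160.724 + 56.696 = 339.921 mg/L

339.921 mg/L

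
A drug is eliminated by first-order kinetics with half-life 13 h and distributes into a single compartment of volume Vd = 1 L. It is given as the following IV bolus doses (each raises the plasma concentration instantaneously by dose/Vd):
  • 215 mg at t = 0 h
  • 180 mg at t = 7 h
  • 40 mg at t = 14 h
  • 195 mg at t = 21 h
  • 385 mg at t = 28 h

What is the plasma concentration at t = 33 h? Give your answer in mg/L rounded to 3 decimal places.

k = ln 2 / 13 = 0.05332 per h
Dose 1 (215 mg at t=0 h): 215·exp(−0.05332·33) = 37.007 mg/L
Dose 2 (180 mg at t=7 h): 180·exp(−0.05332·26) = 45.000 mg/L
Dose 3 (40 mg at t=14 h): 40·exp(−0.05332·19) = 14.524 mg/L
Dose 4 (195 mg at t=21 h): 195·exp(−0.05332·12) = 102.840 mg/L
Dose 5 (385 mg at t=28 h): 385·exp(−0.05332·5) = 294.904 mg/L
C(33) = 37.007 + 45.000 + 14.524 + 102.840 + 294.904 = 494.275 mg/L

494.275 mg/L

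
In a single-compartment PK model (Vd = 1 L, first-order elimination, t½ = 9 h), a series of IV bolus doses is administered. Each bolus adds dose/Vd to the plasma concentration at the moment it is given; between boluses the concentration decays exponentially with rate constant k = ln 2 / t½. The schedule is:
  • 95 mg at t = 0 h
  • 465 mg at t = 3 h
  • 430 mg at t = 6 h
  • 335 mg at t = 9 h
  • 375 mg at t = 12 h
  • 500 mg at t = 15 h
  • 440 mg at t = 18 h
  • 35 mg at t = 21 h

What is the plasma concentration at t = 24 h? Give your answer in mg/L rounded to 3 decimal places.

k = ln 2 / 9 = 0.07702 per h
Dose 1 (95 mg at t=0 h): 95·exp(−0.07702·24) = 14.962 mg/L
Dose 2 (465 mg at t=3 h): 465·exp(−0.07702·21) = 92.268 mg/L
Dose 3 (430 mg at t=6 h): 430·exp(−0.07702·18) = 107.500 mg/L
Dose 4 (335 mg at t=9 h): 335·exp(−0.07702·15) = 105.518 mg/L
Dose 5 (375 mg at t=12 h): 375·exp(−0.07702·12) = 148.819 mg/L
Dose 6 (500 mg at t=15 h): 500·exp(−0.07702·9) = 250.000 mg/L
Dose 7 (440 mg at t=18 h): 440·exp(−0.07702·6) = 277.183 mg/L
Dose 8 (35 mg at t=21 h): 35·exp(−0.07702·3) = 27.780 mg/L
C(24) = 14.962 + 92.268 + 107.500 + 105.518 + 148.819 + 250.000 + 277.183 + 27.780 = 1024.029 mg/L

1024.029 mg/L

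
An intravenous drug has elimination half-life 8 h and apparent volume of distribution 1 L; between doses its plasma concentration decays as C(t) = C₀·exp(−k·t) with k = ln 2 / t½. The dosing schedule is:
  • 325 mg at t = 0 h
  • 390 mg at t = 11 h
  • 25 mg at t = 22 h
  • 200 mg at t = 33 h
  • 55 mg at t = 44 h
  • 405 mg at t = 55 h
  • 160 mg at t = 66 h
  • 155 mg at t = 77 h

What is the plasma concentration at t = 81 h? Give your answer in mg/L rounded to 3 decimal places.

202.494 mg/L

k = ln 2 / 8 = 0.08664 per h
Dose 1 (325 mg at t=0 h): 325·exp(−0.08664·81) = 0.291 mg/L
Dose 2 (390 mg at t=11 h): 390·exp(−0.08664·70) = 0.906 mg/L
Dose 3 (25 mg at t=22 h): 25·exp(−0.08664·59) = 0.151 mg/L
Dose 4 (200 mg at t=33 h): 200·exp(−0.08664·48) = 3.125 mg/L
Dose 5 (55 mg at t=44 h): 55·exp(−0.08664·37) = 2.229 mg/L
Dose 6 (405 mg at t=55 h): 405·exp(−0.08664·26) = 42.570 mg/L
Dose 7 (160 mg at t=66 h): 160·exp(−0.08664·15) = 43.620 mg/L
Dose 8 (155 mg at t=77 h): 155·exp(−0.08664·4) = 109.602 mg/L
C(81) = 0.291 + 0.906 + 0.151 + 3.125 + 2.229 + 42.570 + 43.620 + 109.602 = 202.494 mg/L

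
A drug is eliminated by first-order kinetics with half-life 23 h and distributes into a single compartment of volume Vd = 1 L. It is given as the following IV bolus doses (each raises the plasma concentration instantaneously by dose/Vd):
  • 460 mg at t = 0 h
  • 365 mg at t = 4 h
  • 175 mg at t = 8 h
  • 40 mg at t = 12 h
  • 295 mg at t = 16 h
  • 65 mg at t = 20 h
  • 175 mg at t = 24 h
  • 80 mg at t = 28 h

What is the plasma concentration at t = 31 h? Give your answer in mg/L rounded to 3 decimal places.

901.738 mg/L

k = ln 2 / 23 = 0.03014 per h
Dose 1 (460 mg at t=0 h): 460·exp(−0.03014·31) = 180.726 mg/L
Dose 2 (365 mg at t=4 h): 365·exp(−0.03014·27) = 161.774 mg/L
Dose 3 (175 mg at t=8 h): 175·exp(−0.03014·23) = 87.500 mg/L
Dose 4 (40 mg at t=12 h): 40·exp(−0.03014·19) = 22.562 mg/L
Dose 5 (295 mg at t=16 h): 295·exp(−0.03014·15) = 187.715 mg/L
Dose 6 (65 mg at t=20 h): 65·exp(−0.03014·11) = 46.660 mg/L
Dose 7 (175 mg at t=24 h): 175·exp(−0.03014·7) = 141.716 mg/L
Dose 8 (80 mg at t=28 h): 80·exp(−0.03014·3) = 73.084 mg/L
C(31) = 180.726 + 161.774 + 87.500 + 22.562 + 187.715 + 46.660 + 141.716 + 73.084 = 901.738 mg/L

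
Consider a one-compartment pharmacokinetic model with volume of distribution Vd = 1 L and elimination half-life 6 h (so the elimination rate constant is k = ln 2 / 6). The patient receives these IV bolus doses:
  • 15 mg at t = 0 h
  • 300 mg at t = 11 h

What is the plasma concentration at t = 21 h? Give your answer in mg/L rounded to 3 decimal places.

k = ln 2 / 6 = 0.11552 per h
Dose 1 (15 mg at t=0 h): 15·exp(−0.11552·21) = 1.326 mg/L
Dose 2 (300 mg at t=11 h): 300·exp(−0.11552·10) = 94.494 mg/L
C(21) = 1.326 + 94.494 = 95.820 mg/L

95.820 mg/L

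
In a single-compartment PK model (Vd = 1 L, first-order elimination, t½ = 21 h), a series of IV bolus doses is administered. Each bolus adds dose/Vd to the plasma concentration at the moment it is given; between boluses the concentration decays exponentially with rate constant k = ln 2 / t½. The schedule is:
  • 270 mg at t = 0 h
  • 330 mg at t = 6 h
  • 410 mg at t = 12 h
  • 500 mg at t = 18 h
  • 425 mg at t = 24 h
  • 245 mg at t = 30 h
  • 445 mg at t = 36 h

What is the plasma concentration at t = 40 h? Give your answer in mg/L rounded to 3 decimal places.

k = ln 2 / 21 = 0.03301 per h
Dose 1 (270 mg at t=0 h): 270·exp(−0.03301·40) = 72.106 mg/L
Dose 2 (330 mg at t=6 h): 330·exp(−0.03301·34) = 107.432 mg/L
Dose 3 (410 mg at t=12 h): 410·exp(−0.03301·28) = 162.709 mg/L
Dose 4 (500 mg at t=18 h): 500·exp(−0.03301·22) = 241.883 mg/L
Dose 5 (425 mg at t=24 h): 425·exp(−0.03301·16) = 250.630 mg/L
Dose 6 (245 mg at t=30 h): 245·exp(−0.03301·10) = 176.124 mg/L
Dose 7 (445 mg at t=36 h): 445·exp(−0.03301·4) = 389.961 mg/L
C(40) = 72.106 + 107.432 + 162.709 + 241.883 + 250.630 + 176.124 + 389.961 = 1400.844 mg/L

1400.844 mg/L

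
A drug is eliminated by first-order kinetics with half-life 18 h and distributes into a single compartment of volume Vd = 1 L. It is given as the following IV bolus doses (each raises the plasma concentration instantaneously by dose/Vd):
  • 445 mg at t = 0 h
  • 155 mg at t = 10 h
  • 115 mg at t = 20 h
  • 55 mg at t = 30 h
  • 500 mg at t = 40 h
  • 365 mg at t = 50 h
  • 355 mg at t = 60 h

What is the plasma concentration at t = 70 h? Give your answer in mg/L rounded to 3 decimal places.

641.976 mg/L

k = ln 2 / 18 = 0.03851 per h
Dose 1 (445 mg at t=0 h): 445·exp(−0.03851·70) = 30.039 mg/L
Dose 2 (155 mg at t=10 h): 155·exp(−0.03851·60) = 15.378 mg/L
Dose 3 (115 mg at t=20 h): 115·exp(−0.03851·50) = 16.769 mg/L
Dose 4 (55 mg at t=30 h): 55·exp(−0.03851·40) = 11.787 mg/L
Dose 5 (500 mg at t=40 h): 500·exp(−0.03851·30) = 157.490 mg/L
Dose 6 (365 mg at t=50 h): 365·exp(−0.03851·20) = 168.972 mg/L
Dose 7 (355 mg at t=60 h): 355·exp(−0.03851·10) = 241.540 mg/L
C(70) = 30.039 + 15.378 + 16.769 + 11.787 + 157.490 + 168.972 + 241.540 = 641.976 mg/L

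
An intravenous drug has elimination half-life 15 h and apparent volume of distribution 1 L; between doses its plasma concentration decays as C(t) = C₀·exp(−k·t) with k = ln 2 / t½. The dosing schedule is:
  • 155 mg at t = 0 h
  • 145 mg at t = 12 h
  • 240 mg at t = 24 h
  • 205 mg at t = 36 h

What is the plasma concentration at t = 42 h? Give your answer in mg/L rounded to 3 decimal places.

318.333 mg/L

k = ln 2 / 15 = 0.04621 per h
Dose 1 (155 mg at t=0 h): 155·exp(−0.04621·42) = 22.256 mg/L
Dose 2 (145 mg at t=12 h): 145·exp(−0.04621·30) = 36.250 mg/L
Dose 3 (240 mg at t=24 h): 240·exp(−0.04621·18) = 104.466 mg/L
Dose 4 (205 mg at t=36 h): 205·exp(−0.04621·6) = 155.361 mg/L
C(42) = 22.256 + 36.250 + 104.466 + 155.361 = 318.333 mg/L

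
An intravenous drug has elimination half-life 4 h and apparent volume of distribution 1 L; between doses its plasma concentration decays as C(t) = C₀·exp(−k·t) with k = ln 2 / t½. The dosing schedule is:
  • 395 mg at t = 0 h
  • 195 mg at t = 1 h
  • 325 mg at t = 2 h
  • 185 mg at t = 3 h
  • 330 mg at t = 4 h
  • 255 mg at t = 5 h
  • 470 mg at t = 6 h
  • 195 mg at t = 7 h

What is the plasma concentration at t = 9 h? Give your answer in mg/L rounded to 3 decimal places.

977.416 mg/L

k = ln 2 / 4 = 0.17329 per h
Dose 1 (395 mg at t=0 h): 395·exp(−0.17329·9) = 83.039 mg/L
Dose 2 (195 mg at t=1 h): 195·exp(−0.17329·8) = 48.750 mg/L
Dose 3 (325 mg at t=2 h): 325·exp(−0.17329·7) = 96.623 mg/L
Dose 4 (185 mg at t=3 h): 185·exp(−0.17329·6) = 65.407 mg/L
Dose 5 (330 mg at t=4 h): 330·exp(−0.17329·5) = 138.748 mg/L
Dose 6 (255 mg at t=5 h): 255·exp(−0.17329·4) = 127.500 mg/L
Dose 7 (470 mg at t=6 h): 470·exp(−0.17329·3) = 279.464 mg/L
Dose 8 (195 mg at t=7 h): 195·exp(−0.17329·2) = 137.886 mg/L
C(9) = 83.039 + 48.750 + 96.623 + 65.407 + 138.748 + 127.500 + 279.464 + 137.886 = 977.416 mg/L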